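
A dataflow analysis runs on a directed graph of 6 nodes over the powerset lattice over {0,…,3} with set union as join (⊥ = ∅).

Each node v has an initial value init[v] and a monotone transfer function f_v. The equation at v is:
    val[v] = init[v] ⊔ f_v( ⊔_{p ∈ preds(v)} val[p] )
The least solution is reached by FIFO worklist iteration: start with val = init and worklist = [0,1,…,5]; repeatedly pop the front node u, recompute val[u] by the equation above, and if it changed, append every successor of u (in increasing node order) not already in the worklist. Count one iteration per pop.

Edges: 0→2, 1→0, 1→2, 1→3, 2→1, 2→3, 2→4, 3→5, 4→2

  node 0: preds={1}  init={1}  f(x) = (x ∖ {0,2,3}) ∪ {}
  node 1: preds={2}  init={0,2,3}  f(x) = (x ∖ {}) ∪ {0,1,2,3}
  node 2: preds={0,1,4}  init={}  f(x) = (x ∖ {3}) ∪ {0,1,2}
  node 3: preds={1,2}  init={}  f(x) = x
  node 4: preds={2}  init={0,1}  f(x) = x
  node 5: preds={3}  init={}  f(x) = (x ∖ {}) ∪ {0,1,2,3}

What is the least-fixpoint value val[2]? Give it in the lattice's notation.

{0,1,2}

Iteration log — 9 steps:
  step 1. node 0  ⊔preds={0,2,3}  new={1}  stable
  step 2. node 1  ⊔preds={}  new={0,1,2,3}  old={0,2,3}  +wl: 0
  step 3. node 2  ⊔preds={0,1,2,3}  new={0,1,2}  old={}  +wl: 1
  step 4. node 3  ⊔preds={0,1,2,3}  new={0,1,2,3}  old={}  +wl: 
  step 5. node 4  ⊔preds={0,1,2}  new={0,1,2}  old={0,1}  +wl: 2
  step 6. node 5  ⊔preds={0,1,2,3}  new={0,1,2,3}  old={}  +wl: 
  step 7. node 0  ⊔preds={0,1,2,3}  new={1}  stable
  step 8. node 1  ⊔preds={0,1,2}  new={0,1,2,3}  stable
  step 9. node 2  ⊔preds={0,1,2,3}  new={0,1,2}  stable

Least fixpoint reached:
  node 0: {1}
  node 1: {0,1,2,3}
  node 2: {0,1,2}
  node 3: {0,1,2,3}
  node 4: {0,1,2}
  node 5: {0,1,2,3}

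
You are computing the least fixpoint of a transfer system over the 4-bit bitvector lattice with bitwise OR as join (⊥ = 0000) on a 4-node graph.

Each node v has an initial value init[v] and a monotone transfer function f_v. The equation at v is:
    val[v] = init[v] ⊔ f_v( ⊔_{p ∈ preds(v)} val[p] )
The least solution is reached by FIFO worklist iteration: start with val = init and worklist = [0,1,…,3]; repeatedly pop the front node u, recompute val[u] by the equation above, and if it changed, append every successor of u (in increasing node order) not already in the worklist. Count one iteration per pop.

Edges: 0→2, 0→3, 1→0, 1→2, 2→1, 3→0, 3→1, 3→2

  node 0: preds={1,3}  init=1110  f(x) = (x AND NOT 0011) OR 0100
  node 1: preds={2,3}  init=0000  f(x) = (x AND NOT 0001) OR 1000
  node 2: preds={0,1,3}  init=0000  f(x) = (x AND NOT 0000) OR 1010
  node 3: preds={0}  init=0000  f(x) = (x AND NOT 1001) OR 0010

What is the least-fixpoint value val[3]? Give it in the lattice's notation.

0110

Iteration log — 8 steps:
  step 1. node 0  ⊔preds=0000  new=1110  stable
  step 2. node 1  ⊔preds=0000  new=1000  old=0000  +wl: 0
  step 3. node 2  ⊔preds=1110  new=1110  old=0000  +wl: 1
  step 4. node 3  ⊔preds=1110  new=0110  old=0000  +wl: 2
  step 5. node 0  ⊔preds=1110  new=1110  stable
  step 6. node 1  ⊔preds=1110  new=1110  old=1000  +wl: 0
  step 7. node 2  ⊔preds=1110  new=1110  stable
  step 8. node 0  ⊔preds=1110  new=1110  stable

Least fixpoint reached:
  node 0: 1110
  node 1: 1110
  node 2: 1110
  node 3: 0110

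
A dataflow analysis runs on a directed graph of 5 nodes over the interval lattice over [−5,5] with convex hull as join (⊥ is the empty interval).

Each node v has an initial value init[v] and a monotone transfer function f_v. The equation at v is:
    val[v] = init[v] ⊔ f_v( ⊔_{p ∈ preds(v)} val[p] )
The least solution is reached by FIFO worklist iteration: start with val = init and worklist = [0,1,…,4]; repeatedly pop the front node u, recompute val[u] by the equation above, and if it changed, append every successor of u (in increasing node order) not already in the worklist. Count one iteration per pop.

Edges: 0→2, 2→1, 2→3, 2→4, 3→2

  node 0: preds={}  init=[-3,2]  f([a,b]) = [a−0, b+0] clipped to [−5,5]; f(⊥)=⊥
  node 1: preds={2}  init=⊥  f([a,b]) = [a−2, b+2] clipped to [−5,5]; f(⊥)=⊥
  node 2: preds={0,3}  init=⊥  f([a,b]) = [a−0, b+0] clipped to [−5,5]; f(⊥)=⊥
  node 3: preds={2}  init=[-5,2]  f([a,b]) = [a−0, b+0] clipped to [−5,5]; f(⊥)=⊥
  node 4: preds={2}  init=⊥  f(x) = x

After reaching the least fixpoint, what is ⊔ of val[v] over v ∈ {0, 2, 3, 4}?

Trace (6 dequeues):
  [1] u=0 | in ⊥ | out [-3,2] | ==
  [2] u=1 | in ⊥ | out ⊥ | ==
  [3] u=2 | in [-5,2] | out [-5,2] | prev ⊥ | push {1}
  [4] u=3 | in [-5,2] | out [-5,2] | ==
  [5] u=4 | in [-5,2] | out [-5,2] | prev ⊥ | push {}
  [6] u=1 | in [-5,2] | out [-5,4] | prev ⊥ | push {}

Converged values:
  [0] [-3,2]
  [1] [-5,4]
  [2] [-5,2]
  [3] [-5,2]
  [4] [-5,2]

[-5,2]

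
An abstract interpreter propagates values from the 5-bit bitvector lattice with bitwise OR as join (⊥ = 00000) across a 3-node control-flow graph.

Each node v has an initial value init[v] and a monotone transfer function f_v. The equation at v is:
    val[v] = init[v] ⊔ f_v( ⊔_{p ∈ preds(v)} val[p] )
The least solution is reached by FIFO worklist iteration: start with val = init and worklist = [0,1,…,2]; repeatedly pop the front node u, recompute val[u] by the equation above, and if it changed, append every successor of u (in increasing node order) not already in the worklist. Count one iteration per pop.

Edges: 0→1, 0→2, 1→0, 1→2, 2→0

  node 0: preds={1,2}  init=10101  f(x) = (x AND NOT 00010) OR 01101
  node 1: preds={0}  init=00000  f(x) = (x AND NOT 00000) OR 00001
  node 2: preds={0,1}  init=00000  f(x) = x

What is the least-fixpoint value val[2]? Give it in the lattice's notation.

11101

Iteration log — 4 steps:
  step 1. node 0  ⊔preds=00000  new=11101  old=10101  +wl: 
  step 2. node 1  ⊔preds=11101  new=11101  old=00000  +wl: 0
  step 3. node 2  ⊔preds=11101  new=11101  old=00000  +wl: 
  step 4. node 0  ⊔preds=11101  new=11101  stable

Least fixpoint reached:
  node 0: 11101
  node 1: 11101
  node 2: 11101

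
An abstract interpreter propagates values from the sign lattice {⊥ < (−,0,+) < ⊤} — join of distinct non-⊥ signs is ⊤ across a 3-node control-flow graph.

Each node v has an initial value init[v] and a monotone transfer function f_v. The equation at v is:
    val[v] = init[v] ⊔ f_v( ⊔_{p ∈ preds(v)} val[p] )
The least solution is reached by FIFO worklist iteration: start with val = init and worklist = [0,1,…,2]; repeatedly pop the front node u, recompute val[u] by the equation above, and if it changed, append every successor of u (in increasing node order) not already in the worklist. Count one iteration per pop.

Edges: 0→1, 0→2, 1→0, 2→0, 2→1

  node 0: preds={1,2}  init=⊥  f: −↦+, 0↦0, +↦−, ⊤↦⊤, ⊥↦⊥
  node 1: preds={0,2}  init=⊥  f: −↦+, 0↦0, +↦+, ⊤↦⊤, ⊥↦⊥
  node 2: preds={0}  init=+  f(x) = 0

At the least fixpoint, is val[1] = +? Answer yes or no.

Trace (6 dequeues):
  [1] u=0 | in + | out − | prev ⊥ | push {}
  [2] u=1 | in ⊤ | out ⊤ | prev ⊥ | push {0}
  [3] u=2 | in − | out ⊤ | prev + | push {1}
  [4] u=0 | in ⊤ | out ⊤ | prev − | push {2}
  [5] u=1 | in ⊤ | out ⊤ | ==
  [6] u=2 | in ⊤ | out ⊤ | ==

Converged values:
  [0] ⊤
  [1] ⊤
  [2] ⊤

no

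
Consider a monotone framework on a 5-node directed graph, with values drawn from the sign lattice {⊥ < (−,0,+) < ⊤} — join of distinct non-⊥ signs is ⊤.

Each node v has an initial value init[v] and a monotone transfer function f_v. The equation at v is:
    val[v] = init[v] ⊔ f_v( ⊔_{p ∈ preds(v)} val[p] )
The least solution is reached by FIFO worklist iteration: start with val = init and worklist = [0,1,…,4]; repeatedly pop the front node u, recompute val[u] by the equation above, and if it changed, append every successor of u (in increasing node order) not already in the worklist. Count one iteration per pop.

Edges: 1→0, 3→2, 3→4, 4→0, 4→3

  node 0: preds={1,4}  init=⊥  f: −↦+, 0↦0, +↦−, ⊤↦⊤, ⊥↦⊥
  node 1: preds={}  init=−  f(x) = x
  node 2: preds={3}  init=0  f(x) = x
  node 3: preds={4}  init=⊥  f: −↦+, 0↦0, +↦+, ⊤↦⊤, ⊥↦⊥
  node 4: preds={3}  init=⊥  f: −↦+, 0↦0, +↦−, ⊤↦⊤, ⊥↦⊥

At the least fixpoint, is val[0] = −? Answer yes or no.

no

Iteration log — 5 steps:
  step 1. node 0  ⊔preds=−  new=+  old=⊥  +wl: 
  step 2. node 1  ⊔preds=⊥  new=−  stable
  step 3. node 2  ⊔preds=⊥  new=0  stable
  step 4. node 3  ⊔preds=⊥  new=⊥  stable
  step 5. node 4  ⊔preds=⊥  new=⊥  stable

Least fixpoint reached:
  node 0: +
  node 1: −
  node 2: 0
  node 3: ⊥
  node 4: ⊥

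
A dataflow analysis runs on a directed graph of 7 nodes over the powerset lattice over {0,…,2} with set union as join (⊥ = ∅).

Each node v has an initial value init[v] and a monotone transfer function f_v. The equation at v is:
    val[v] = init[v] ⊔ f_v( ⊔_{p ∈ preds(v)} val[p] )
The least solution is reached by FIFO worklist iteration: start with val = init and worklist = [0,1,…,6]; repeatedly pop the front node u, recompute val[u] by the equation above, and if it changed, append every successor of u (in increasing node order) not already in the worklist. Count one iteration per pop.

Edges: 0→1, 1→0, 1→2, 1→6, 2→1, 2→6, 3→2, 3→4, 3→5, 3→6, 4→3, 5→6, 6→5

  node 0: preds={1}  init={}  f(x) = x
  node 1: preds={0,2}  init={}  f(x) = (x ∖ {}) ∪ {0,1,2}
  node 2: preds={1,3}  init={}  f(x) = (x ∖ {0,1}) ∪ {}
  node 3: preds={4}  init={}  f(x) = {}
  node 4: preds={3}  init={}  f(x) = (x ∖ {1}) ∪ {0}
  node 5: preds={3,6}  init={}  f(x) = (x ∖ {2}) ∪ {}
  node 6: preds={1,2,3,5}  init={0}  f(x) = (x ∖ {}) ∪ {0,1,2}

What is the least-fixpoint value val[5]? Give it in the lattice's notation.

{0,1}

Worklist (12 pops):
  #1 pop 0: in={} → {} (no change)
  #2 pop 1: in={} → {0,1,2} (was {}); enqueue [0]
  #3 pop 2: in={0,1,2} → {2} (was {}); enqueue [1]
  #4 pop 3: in={} → {} (no change)
  #5 pop 4: in={} → {0} (was {}); enqueue [3]
  #6 pop 5: in={0} → {0} (was {}); enqueue []
  #7 pop 6: in={0,1,2} → {0,1,2} (was {0}); enqueue [5]
  #8 pop 0: in={0,1,2} → {0,1,2} (was {}); enqueue []
  #9 pop 1: in={0,1,2} → {0,1,2} (no change)
  #10 pop 3: in={0} → {} (no change)
  #11 pop 5: in={0,1,2} → {0,1} (was {0}); enqueue [6]
  #12 pop 6: in={0,1,2} → {0,1,2} (no change)

Fixpoint:
  val[0] = {0,1,2}
  val[1] = {0,1,2}
  val[2] = {2}
  val[3] = {}
  val[4] = {0}
  val[5] = {0,1}
  val[6] = {0,1,2}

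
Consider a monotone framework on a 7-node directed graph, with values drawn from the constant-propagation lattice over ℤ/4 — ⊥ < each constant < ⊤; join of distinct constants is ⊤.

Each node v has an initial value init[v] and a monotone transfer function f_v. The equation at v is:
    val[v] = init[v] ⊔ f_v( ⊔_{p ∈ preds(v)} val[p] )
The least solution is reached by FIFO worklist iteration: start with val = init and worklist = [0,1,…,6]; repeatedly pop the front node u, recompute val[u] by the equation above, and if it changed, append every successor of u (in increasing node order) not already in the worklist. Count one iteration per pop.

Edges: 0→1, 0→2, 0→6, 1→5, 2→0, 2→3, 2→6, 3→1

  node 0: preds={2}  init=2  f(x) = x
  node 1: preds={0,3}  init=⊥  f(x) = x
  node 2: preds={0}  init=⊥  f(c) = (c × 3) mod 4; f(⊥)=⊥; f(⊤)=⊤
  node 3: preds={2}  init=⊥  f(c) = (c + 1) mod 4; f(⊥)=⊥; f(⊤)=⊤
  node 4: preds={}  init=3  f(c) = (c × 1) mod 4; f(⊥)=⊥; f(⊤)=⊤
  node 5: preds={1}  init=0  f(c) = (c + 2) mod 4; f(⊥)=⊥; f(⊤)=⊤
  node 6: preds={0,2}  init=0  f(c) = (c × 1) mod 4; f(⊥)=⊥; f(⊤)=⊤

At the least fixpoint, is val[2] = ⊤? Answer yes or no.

Worklist (10 pops):
  #1 pop 0: in=⊥ → 2 (no change)
  #2 pop 1: in=2 → 2 (was ⊥); enqueue []
  #3 pop 2: in=2 → 2 (was ⊥); enqueue [0]
  #4 pop 3: in=2 → 3 (was ⊥); enqueue [1]
  #5 pop 4: in=⊥ → 3 (no change)
  #6 pop 5: in=2 → 0 (no change)
  #7 pop 6: in=2 → ⊤ (was 0); enqueue []
  #8 pop 0: in=2 → 2 (no change)
  #9 pop 1: in=⊤ → ⊤ (was 2); enqueue [5]
  #10 pop 5: in=⊤ → ⊤ (was 0); enqueue []

Fixpoint:
  val[0] = 2
  val[1] = ⊤
  val[2] = 2
  val[3] = 3
  val[4] = 3
  val[5] = ⊤
  val[6] = ⊤

no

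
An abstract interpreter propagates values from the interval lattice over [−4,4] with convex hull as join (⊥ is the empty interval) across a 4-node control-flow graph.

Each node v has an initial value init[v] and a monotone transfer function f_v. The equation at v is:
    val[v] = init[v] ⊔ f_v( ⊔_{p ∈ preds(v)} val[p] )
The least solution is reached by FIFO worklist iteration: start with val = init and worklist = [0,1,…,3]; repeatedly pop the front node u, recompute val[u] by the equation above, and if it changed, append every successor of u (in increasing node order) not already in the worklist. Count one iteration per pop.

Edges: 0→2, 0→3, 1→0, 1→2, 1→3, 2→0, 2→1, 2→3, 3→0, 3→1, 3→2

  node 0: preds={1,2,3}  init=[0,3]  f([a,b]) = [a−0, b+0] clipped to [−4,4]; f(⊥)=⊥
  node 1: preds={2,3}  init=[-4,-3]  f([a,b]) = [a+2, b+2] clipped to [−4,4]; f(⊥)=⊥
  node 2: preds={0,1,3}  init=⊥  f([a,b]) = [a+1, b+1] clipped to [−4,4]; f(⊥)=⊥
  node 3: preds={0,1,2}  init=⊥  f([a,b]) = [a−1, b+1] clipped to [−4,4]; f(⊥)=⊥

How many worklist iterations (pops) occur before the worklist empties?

9

Worklist (9 pops):
  #1 pop 0: in=[-4,-3] → [-4,3] (was [0,3]); enqueue []
  #2 pop 1: in=⊥ → [-4,-3] (no change)
  #3 pop 2: in=[-4,3] → [-3,4] (was ⊥); enqueue [0,1]
  #4 pop 3: in=[-4,4] → [-4,4] (was ⊥); enqueue [2]
  #5 pop 0: in=[-4,4] → [-4,4] (was [-4,3]); enqueue [3]
  #6 pop 1: in=[-4,4] → [-4,4] (was [-4,-3]); enqueue [0]
  #7 pop 2: in=[-4,4] → [-3,4] (no change)
  #8 pop 3: in=[-4,4] → [-4,4] (no change)
  #9 pop 0: in=[-4,4] → [-4,4] (no change)

Fixpoint:
  val[0] = [-4,4]
  val[1] = [-4,4]
  val[2] = [-3,4]
  val[3] = [-4,4]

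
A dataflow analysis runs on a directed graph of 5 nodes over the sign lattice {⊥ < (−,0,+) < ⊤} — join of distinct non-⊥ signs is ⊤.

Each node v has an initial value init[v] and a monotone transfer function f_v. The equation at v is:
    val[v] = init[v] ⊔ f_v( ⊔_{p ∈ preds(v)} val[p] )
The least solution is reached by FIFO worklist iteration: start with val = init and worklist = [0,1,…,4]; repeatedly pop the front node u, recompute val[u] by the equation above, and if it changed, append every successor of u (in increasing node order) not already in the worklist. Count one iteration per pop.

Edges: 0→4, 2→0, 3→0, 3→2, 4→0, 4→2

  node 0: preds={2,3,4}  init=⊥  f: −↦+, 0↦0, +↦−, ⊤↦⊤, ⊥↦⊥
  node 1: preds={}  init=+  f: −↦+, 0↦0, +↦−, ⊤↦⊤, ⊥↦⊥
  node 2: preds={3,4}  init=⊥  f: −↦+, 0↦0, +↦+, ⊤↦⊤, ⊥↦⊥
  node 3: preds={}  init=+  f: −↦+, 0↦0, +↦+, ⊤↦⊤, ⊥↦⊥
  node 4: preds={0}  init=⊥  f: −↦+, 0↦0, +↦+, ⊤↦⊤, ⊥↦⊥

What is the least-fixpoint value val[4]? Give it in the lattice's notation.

+

Trace (7 dequeues):
  [1] u=0 | in + | out − | prev ⊥ | push {}
  [2] u=1 | in ⊥ | out + | ==
  [3] u=2 | in + | out + | prev ⊥ | push {0}
  [4] u=3 | in ⊥ | out + | ==
  [5] u=4 | in − | out + | prev ⊥ | push {2}
  [6] u=0 | in + | out − | ==
  [7] u=2 | in + | out + | ==

Converged values:
  [0] −
  [1] +
  [2] +
  [3] +
  [4] +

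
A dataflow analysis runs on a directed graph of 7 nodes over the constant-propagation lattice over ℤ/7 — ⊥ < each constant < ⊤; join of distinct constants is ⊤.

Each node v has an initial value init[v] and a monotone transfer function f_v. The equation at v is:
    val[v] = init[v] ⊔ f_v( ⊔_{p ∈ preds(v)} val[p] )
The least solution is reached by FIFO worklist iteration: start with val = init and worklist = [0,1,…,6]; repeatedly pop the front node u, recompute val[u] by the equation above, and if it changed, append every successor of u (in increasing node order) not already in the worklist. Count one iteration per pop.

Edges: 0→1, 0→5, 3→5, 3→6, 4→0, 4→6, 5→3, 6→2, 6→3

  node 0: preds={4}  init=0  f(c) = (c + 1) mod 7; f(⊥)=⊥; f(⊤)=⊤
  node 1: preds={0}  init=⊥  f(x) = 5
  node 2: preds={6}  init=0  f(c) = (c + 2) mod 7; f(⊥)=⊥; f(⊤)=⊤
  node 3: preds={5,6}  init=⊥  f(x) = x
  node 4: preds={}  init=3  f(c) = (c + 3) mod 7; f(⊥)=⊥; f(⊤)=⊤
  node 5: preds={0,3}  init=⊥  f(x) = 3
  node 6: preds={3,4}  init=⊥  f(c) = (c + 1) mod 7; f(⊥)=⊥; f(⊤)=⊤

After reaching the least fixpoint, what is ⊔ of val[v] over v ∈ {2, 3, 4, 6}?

⊤

Worklist (13 pops):
  #1 pop 0: in=3 → ⊤ (was 0); enqueue []
  #2 pop 1: in=⊤ → 5 (was ⊥); enqueue []
  #3 pop 2: in=⊥ → 0 (no change)
  #4 pop 3: in=⊥ → ⊥ (no change)
  #5 pop 4: in=⊥ → 3 (no change)
  #6 pop 5: in=⊤ → 3 (was ⊥); enqueue [3]
  #7 pop 6: in=3 → 4 (was ⊥); enqueue [2]
  #8 pop 3: in=⊤ → ⊤ (was ⊥); enqueue [5,6]
  #9 pop 2: in=4 → ⊤ (was 0); enqueue []
  #10 pop 5: in=⊤ → 3 (no change)
  #11 pop 6: in=⊤ → ⊤ (was 4); enqueue [2,3]
  #12 pop 2: in=⊤ → ⊤ (no change)
  #13 pop 3: in=⊤ → ⊤ (no change)

Fixpoint:
  val[0] = ⊤
  val[1] = 5
  val[2] = ⊤
  val[3] = ⊤
  val[4] = 3
  val[5] = 3
  val[6] = ⊤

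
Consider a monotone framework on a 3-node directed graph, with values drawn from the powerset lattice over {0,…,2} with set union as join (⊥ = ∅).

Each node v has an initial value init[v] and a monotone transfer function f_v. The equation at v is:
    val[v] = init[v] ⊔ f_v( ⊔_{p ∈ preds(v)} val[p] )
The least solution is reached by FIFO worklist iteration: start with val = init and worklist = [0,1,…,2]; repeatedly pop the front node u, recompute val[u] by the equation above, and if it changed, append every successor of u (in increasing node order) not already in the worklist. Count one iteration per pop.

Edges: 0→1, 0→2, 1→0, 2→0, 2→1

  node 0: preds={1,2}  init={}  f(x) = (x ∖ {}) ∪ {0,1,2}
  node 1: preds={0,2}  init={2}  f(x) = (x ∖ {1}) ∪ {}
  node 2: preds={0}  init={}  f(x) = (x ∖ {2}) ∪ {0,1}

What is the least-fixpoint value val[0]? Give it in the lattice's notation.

{0,1,2}

Iteration log — 5 steps:
  step 1. node 0  ⊔preds={2}  new={0,1,2}  old={}  +wl: 
  step 2. node 1  ⊔preds={0,1,2}  new={0,2}  old={2}  +wl: 0
  step 3. node 2  ⊔preds={0,1,2}  new={0,1}  old={}  +wl: 1
  step 4. node 0  ⊔preds={0,1,2}  new={0,1,2}  stable
  step 5. node 1  ⊔preds={0,1,2}  new={0,2}  stable

Least fixpoint reached:
  node 0: {0,1,2}
  node 1: {0,2}
  node 2: {0,1}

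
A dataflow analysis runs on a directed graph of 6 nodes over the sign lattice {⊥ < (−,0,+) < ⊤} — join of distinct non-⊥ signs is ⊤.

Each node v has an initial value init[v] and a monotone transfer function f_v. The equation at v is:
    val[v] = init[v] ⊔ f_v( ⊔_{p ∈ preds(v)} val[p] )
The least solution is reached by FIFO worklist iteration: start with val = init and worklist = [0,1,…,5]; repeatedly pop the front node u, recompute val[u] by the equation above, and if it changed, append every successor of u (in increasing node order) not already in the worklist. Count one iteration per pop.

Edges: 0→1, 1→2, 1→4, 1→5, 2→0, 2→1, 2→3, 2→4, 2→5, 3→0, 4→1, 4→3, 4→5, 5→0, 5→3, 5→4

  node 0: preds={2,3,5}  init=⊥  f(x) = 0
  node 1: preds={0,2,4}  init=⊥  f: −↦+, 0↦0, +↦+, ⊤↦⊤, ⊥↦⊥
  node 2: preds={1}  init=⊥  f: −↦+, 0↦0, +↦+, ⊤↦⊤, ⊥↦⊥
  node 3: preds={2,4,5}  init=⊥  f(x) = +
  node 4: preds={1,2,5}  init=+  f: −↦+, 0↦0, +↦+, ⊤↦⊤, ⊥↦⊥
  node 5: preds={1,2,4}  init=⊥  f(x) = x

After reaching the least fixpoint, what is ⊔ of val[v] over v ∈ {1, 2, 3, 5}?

⊤

Iteration log — 10 steps:
  step 1. node 0  ⊔preds=⊥  new=0  old=⊥  +wl: 
  step 2. node 1  ⊔preds=⊤  new=⊤  old=⊥  +wl: 
  step 3. node 2  ⊔preds=⊤  new=⊤  old=⊥  +wl: 0,1
  step 4. node 3  ⊔preds=⊤  new=+  old=⊥  +wl: 
  step 5. node 4  ⊔preds=⊤  new=⊤  old=+  +wl: 3
  step 6. node 5  ⊔preds=⊤  new=⊤  old=⊥  +wl: 4
  step 7. node 0  ⊔preds=⊤  new=0  stable
  step 8. node 1  ⊔preds=⊤  new=⊤  stable
  step 9. node 3  ⊔preds=⊤  new=+  stable
  step 10. node 4  ⊔preds=⊤  new=⊤  stable

Least fixpoint reached:
  node 0: 0
  node 1: ⊤
  node 2: ⊤
  node 3: +
  node 4: ⊤
  node 5: ⊤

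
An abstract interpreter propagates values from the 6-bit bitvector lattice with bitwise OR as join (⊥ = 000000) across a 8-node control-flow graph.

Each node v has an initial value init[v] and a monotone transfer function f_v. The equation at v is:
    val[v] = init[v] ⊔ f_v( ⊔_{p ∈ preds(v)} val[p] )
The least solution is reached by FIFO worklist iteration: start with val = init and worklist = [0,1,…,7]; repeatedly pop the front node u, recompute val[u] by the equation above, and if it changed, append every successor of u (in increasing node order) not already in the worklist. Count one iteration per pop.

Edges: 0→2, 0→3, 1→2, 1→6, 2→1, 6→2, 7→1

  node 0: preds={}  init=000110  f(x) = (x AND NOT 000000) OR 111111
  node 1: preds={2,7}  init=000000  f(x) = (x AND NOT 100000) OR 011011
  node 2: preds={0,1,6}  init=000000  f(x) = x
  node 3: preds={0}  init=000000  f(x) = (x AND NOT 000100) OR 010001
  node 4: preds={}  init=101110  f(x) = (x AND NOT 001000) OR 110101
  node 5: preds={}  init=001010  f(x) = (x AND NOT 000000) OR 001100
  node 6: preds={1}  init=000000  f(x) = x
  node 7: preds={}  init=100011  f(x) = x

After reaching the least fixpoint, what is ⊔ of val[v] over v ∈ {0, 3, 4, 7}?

111111

Trace (12 dequeues):
  [1] u=0 | in 000000 | out 111111 | prev 000110 | push {}
  [2] u=1 | in 100011 | out 011011 | prev 000000 | push {}
  [3] u=2 | in 111111 | out 111111 | prev 000000 | push {1}
  [4] u=3 | in 111111 | out 111011 | prev 000000 | push {}
  [5] u=4 | in 000000 | out 111111 | prev 101110 | push {}
  [6] u=5 | in 000000 | out 001110 | prev 001010 | push {}
  [7] u=6 | in 011011 | out 011011 | prev 000000 | push {2}
  [8] u=7 | in 000000 | out 100011 | ==
  [9] u=1 | in 111111 | out 011111 | prev 011011 | push {6}
  [10] u=2 | in 111111 | out 111111 | ==
  [11] u=6 | in 011111 | out 011111 | prev 011011 | push {2}
  [12] u=2 | in 111111 | out 111111 | ==

Converged values:
  [0] 111111
  [1] 011111
  [2] 111111
  [3] 111011
  [4] 111111
  [5] 001110
  [6] 011111
  [7] 100011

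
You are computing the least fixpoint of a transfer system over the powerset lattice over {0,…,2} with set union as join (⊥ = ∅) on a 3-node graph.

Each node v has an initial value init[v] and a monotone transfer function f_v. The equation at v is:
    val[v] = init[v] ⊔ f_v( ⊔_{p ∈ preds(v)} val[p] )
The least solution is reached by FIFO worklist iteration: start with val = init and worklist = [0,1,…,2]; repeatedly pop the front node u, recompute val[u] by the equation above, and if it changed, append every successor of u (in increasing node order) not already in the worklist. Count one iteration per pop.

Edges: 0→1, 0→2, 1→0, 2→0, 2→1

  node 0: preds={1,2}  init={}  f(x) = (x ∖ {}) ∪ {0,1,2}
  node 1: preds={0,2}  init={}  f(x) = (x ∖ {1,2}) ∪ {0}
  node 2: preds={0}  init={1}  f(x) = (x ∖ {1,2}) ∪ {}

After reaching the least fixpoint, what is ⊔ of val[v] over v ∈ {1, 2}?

Worklist (5 pops):
  #1 pop 0: in={1} → {0,1,2} (was {}); enqueue []
  #2 pop 1: in={0,1,2} → {0} (was {}); enqueue [0]
  #3 pop 2: in={0,1,2} → {0,1} (was {1}); enqueue [1]
  #4 pop 0: in={0,1} → {0,1,2} (no change)
  #5 pop 1: in={0,1,2} → {0} (no change)

Fixpoint:
  val[0] = {0,1,2}
  val[1] = {0}
  val[2] = {0,1}

{0,1}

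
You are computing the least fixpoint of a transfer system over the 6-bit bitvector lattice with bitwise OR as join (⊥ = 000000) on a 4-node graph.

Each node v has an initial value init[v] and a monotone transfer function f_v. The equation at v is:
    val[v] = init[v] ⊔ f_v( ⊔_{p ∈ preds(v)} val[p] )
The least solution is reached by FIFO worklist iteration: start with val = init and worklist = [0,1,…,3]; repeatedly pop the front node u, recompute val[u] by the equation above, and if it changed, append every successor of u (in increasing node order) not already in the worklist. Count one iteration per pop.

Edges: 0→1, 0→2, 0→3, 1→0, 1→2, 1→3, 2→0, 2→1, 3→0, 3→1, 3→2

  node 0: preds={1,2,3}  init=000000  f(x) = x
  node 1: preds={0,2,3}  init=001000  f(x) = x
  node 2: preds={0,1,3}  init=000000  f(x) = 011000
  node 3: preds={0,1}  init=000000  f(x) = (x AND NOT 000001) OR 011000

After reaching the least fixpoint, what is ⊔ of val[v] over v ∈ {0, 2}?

Worklist (9 pops):
  #1 pop 0: in=001000 → 001000 (was 000000); enqueue []
  #2 pop 1: in=001000 → 001000 (no change)
  #3 pop 2: in=001000 → 011000 (was 000000); enqueue [0,1]
  #4 pop 3: in=001000 → 011000 (was 000000); enqueue [2]
  #5 pop 0: in=011000 → 011000 (was 001000); enqueue [3]
  #6 pop 1: in=011000 → 011000 (was 001000); enqueue [0]
  #7 pop 2: in=011000 → 011000 (no change)
  #8 pop 3: in=011000 → 011000 (no change)
  #9 pop 0: in=011000 → 011000 (no change)

Fixpoint:
  val[0] = 011000
  val[1] = 011000
  val[2] = 011000
  val[3] = 011000

011000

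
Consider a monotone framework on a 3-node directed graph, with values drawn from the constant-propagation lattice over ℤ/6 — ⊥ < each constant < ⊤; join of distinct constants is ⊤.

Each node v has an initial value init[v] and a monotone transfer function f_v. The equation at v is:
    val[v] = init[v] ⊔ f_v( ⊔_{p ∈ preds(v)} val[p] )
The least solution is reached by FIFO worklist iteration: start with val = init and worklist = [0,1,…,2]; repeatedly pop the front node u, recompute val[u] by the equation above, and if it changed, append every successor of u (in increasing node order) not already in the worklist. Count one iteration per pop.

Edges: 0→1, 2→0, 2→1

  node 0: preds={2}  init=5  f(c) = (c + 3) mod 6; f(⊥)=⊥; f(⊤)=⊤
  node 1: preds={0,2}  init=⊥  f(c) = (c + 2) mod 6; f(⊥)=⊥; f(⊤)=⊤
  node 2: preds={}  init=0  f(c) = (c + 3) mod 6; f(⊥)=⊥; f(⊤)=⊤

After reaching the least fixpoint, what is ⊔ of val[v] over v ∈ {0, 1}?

⊤

Worklist (3 pops):
  #1 pop 0: in=0 → ⊤ (was 5); enqueue []
  #2 pop 1: in=⊤ → ⊤ (was ⊥); enqueue []
  #3 pop 2: in=⊥ → 0 (no change)

Fixpoint:
  val[0] = ⊤
  val[1] = ⊤
  val[2] = 0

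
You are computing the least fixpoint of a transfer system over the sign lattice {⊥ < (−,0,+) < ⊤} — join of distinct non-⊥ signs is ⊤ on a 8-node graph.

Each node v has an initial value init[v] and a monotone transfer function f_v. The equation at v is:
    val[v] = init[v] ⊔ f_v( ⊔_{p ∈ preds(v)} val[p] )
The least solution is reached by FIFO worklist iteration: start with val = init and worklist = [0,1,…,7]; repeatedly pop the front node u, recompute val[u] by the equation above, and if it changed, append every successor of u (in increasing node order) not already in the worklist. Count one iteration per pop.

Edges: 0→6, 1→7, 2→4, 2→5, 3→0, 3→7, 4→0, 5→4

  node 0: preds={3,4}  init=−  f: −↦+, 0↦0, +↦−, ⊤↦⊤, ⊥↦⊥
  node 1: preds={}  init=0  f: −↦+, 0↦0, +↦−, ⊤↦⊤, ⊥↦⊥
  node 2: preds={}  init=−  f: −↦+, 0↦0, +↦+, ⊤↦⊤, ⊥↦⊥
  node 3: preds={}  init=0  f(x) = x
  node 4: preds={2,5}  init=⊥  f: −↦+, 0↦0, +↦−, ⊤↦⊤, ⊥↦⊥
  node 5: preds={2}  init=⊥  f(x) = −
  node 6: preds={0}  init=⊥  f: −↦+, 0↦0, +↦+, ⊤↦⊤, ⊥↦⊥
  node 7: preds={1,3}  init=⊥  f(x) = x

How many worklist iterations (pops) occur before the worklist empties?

Trace (10 dequeues):
  [1] u=0 | in 0 | out ⊤ | prev − | push {}
  [2] u=1 | in ⊥ | out 0 | ==
  [3] u=2 | in ⊥ | out − | ==
  [4] u=3 | in ⊥ | out 0 | ==
  [5] u=4 | in − | out + | prev ⊥ | push {0}
  [6] u=5 | in − | out − | prev ⊥ | push {4}
  [7] u=6 | in ⊤ | out ⊤ | prev ⊥ | push {}
  [8] u=7 | in 0 | out 0 | prev ⊥ | push {}
  [9] u=0 | in ⊤ | out ⊤ | ==
  [10] u=4 | in − | out + | ==

Converged values:
  [0] ⊤
  [1] 0
  [2] −
  [3] 0
  [4] +
  [5] −
  [6] ⊤
  [7] 0

10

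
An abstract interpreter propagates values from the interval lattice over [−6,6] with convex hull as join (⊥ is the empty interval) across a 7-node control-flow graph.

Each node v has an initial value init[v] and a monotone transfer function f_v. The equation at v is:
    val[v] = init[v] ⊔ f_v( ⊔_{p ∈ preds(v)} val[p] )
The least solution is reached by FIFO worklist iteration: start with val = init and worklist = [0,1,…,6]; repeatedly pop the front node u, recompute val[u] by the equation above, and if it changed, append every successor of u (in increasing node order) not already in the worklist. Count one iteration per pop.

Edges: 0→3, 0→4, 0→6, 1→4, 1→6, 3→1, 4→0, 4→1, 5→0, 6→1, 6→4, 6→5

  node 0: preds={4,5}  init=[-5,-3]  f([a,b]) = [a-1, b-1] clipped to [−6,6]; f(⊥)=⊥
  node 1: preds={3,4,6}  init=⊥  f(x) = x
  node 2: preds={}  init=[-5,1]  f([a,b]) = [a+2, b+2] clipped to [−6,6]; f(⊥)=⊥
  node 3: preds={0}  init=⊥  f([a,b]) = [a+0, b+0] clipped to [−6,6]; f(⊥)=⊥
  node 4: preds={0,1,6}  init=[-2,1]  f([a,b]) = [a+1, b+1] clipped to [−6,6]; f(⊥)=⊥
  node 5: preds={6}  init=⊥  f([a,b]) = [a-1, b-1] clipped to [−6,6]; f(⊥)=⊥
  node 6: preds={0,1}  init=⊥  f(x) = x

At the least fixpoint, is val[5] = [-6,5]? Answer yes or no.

Iteration log — 42 steps:
  step 1. node 0  ⊔preds=[-2,1]  new=[-5,0]  old=[-5,-3]  +wl: 
  step 2. node 1  ⊔preds=[-2,1]  new=[-2,1]  old=⊥  +wl: 
  step 3. node 2  ⊔preds=⊥  new=[-5,1]  stable
  step 4. node 3  ⊔preds=[-5,0]  new=[-5,0]  old=⊥  +wl: 1
  step 5. node 4  ⊔preds=[-5,1]  new=[-4,2]  old=[-2,1]  +wl: 0
  step 6. node 5  ⊔preds=⊥  new=⊥  stable
  step 7. node 6  ⊔preds=[-5,1]  new=[-5,1]  old=⊥  +wl: 4,5
  step 8. node 1  ⊔preds=[-5,2]  new=[-5,2]  old=[-2,1]  +wl: 6
  step 9. node 0  ⊔preds=[-4,2]  new=[-5,1]  old=[-5,0]  +wl: 3
  step 10. node 4  ⊔preds=[-5,2]  new=[-4,3]  old=[-4,2]  +wl: 0,1
  step 11. node 5  ⊔preds=[-5,1]  new=[-6,0]  old=⊥  +wl: 
  step 12. node 6  ⊔preds=[-5,2]  new=[-5,2]  old=[-5,1]  +wl: 4,5
  step 13. node 3  ⊔preds=[-5,1]  new=[-5,1]  old=[-5,0]  +wl: 
  step 14. node 0  ⊔preds=[-6,3]  new=[-6,2]  old=[-5,1]  +wl: 3,6
  step 15. node 1  ⊔preds=[-5,3]  new=[-5,3]  old=[-5,2]  +wl: 
  step 16. node 4  ⊔preds=[-6,3]  new=[-5,4]  old=[-4,3]  +wl: 0,1
  step 17. node 5  ⊔preds=[-5,2]  new=[-6,1]  old=[-6,0]  +wl: 
  step 18. node 3  ⊔preds=[-6,2]  new=[-6,2]  old=[-5,1]  +wl: 
  step 19. node 6  ⊔preds=[-6,3]  new=[-6,3]  old=[-5,2]  +wl: 4,5
  step 20. node 0  ⊔preds=[-6,4]  new=[-6,3]  old=[-6,2]  +wl: 3,6
  step 21. node 1  ⊔preds=[-6,4]  new=[-6,4]  old=[-5,3]  +wl: 
  step 22. node 4  ⊔preds=[-6,4]  new=[-5,5]  old=[-5,4]  +wl: 0,1
  step 23. node 5  ⊔preds=[-6,3]  new=[-6,2]  old=[-6,1]  +wl: 
  step 24. node 3  ⊔preds=[-6,3]  new=[-6,3]  old=[-6,2]  +wl: 
  step 25. node 6  ⊔preds=[-6,4]  new=[-6,4]  old=[-6,3]  +wl: 4,5
  step 26. node 0  ⊔preds=[-6,5]  new=[-6,4]  old=[-6,3]  +wl: 3,6
  step 27. node 1  ⊔preds=[-6,5]  new=[-6,5]  old=[-6,4]  +wl: 
  step 28. node 4  ⊔preds=[-6,5]  new=[-5,6]  old=[-5,5]  +wl: 0,1
  step 29. node 5  ⊔preds=[-6,4]  new=[-6,3]  old=[-6,2]  +wl: 
  step 30. node 3  ⊔preds=[-6,4]  new=[-6,4]  old=[-6,3]  +wl: 
  step 31. node 6  ⊔preds=[-6,5]  new=[-6,5]  old=[-6,4]  +wl: 4,5
  step 32. node 0  ⊔preds=[-6,6]  new=[-6,5]  old=[-6,4]  +wl: 3,6
  step 33. node 1  ⊔preds=[-6,6]  new=[-6,6]  old=[-6,5]  +wl: 
  step 34. node 4  ⊔preds=[-6,6]  new=[-5,6]  stable
  step 35. node 5  ⊔preds=[-6,5]  new=[-6,4]  old=[-6,3]  +wl: 0
  step 36. node 3  ⊔preds=[-6,5]  new=[-6,5]  old=[-6,4]  +wl: 1
  step 37. node 6  ⊔preds=[-6,6]  new=[-6,6]  old=[-6,5]  +wl: 4,5
  step 38. node 0  ⊔preds=[-6,6]  new=[-6,5]  stable
  step 39. node 1  ⊔preds=[-6,6]  new=[-6,6]  stable
  step 40. node 4  ⊔preds=[-6,6]  new=[-5,6]  stable
  step 41. node 5  ⊔preds=[-6,6]  new=[-6,5]  old=[-6,4]  +wl: 0
  step 42. node 0  ⊔preds=[-6,6]  new=[-6,5]  stable

Least fixpoint reached:
  node 0: [-6,5]
  node 1: [-6,6]
  node 2: [-5,1]
  node 3: [-6,5]
  node 4: [-5,6]
  node 5: [-6,5]
  node 6: [-6,6]

yes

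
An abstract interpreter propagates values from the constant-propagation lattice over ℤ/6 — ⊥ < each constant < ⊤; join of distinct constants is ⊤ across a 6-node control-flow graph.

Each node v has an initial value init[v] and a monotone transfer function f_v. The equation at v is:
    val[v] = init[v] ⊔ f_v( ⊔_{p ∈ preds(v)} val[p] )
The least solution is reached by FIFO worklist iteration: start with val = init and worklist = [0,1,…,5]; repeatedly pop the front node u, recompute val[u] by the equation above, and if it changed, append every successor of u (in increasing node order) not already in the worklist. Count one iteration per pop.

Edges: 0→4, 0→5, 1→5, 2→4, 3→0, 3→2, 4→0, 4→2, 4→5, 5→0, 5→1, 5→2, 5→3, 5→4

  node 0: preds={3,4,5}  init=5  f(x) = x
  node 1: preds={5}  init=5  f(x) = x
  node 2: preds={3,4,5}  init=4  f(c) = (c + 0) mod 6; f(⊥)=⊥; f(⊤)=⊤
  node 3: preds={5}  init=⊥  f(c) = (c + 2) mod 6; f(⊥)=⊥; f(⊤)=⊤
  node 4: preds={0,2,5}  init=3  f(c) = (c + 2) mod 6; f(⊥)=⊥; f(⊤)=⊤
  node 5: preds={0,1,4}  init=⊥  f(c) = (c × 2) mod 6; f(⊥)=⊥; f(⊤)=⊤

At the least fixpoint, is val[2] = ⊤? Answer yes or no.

yes

Worklist (14 pops):
  #1 pop 0: in=3 → ⊤ (was 5); enqueue []
  #2 pop 1: in=⊥ → 5 (no change)
  #3 pop 2: in=3 → ⊤ (was 4); enqueue []
  #4 pop 3: in=⊥ → ⊥ (no change)
  #5 pop 4: in=⊤ → ⊤ (was 3); enqueue [0,2]
  #6 pop 5: in=⊤ → ⊤ (was ⊥); enqueue [1,3,4]
  #7 pop 0: in=⊤ → ⊤ (no change)
  #8 pop 2: in=⊤ → ⊤ (no change)
  #9 pop 1: in=⊤ → ⊤ (was 5); enqueue [5]
  #10 pop 3: in=⊤ → ⊤ (was ⊥); enqueue [0,2]
  #11 pop 4: in=⊤ → ⊤ (no change)
  #12 pop 5: in=⊤ → ⊤ (no change)
  #13 pop 0: in=⊤ → ⊤ (no change)
  #14 pop 2: in=⊤ → ⊤ (no change)

Fixpoint:
  val[0] = ⊤
  val[1] = ⊤
  val[2] = ⊤
  val[3] = ⊤
  val[4] = ⊤
  val[5] = ⊤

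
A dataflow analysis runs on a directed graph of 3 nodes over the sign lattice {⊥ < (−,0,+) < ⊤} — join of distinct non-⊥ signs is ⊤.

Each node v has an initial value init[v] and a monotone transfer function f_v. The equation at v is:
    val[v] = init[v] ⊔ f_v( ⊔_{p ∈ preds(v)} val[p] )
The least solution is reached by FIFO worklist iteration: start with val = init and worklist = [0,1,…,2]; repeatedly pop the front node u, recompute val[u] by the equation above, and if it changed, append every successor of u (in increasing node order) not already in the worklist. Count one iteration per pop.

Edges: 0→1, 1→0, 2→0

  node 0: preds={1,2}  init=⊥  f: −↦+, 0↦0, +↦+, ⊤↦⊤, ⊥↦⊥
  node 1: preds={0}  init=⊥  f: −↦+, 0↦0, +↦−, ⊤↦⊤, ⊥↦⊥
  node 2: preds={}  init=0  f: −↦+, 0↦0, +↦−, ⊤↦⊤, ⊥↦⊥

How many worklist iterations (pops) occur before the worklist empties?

Worklist (4 pops):
  #1 pop 0: in=0 → 0 (was ⊥); enqueue []
  #2 pop 1: in=0 → 0 (was ⊥); enqueue [0]
  #3 pop 2: in=⊥ → 0 (no change)
  #4 pop 0: in=0 → 0 (no change)

Fixpoint:
  val[0] = 0
  val[1] = 0
  val[2] = 0

4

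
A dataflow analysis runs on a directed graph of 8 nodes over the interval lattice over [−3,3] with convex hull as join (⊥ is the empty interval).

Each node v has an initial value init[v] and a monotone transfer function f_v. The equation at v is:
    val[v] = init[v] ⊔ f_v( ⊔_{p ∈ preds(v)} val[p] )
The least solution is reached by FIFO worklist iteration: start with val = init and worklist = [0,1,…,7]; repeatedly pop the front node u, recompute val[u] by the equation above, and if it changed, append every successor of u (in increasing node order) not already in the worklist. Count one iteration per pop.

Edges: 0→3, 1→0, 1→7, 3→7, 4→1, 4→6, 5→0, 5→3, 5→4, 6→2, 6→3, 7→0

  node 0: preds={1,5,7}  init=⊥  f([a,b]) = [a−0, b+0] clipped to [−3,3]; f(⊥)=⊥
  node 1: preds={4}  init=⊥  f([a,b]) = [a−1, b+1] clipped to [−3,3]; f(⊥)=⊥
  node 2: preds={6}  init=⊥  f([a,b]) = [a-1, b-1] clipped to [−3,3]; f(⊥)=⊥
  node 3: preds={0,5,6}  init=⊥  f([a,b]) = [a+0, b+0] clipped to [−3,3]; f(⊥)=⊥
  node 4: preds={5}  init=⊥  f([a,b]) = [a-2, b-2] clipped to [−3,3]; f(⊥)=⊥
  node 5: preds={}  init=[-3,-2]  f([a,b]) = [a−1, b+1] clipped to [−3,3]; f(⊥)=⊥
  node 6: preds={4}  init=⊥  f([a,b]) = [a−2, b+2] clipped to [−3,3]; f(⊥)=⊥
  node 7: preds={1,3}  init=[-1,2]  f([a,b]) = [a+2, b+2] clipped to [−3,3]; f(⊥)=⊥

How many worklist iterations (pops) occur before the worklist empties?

Worklist (15 pops):
  #1 pop 0: in=[-3,2] → [-3,2] (was ⊥); enqueue []
  #2 pop 1: in=⊥ → ⊥ (no change)
  #3 pop 2: in=⊥ → ⊥ (no change)
  #4 pop 3: in=[-3,2] → [-3,2] (was ⊥); enqueue []
  #5 pop 4: in=[-3,-2] → [-3,-3] (was ⊥); enqueue [1]
  #6 pop 5: in=⊥ → [-3,-2] (no change)
  #7 pop 6: in=[-3,-3] → [-3,-1] (was ⊥); enqueue [2,3]
  #8 pop 7: in=[-3,2] → [-1,3] (was [-1,2]); enqueue [0]
  #9 pop 1: in=[-3,-3] → [-3,-2] (was ⊥); enqueue [7]
  #10 pop 2: in=[-3,-1] → [-3,-2] (was ⊥); enqueue []
  #11 pop 3: in=[-3,2] → [-3,2] (no change)
  #12 pop 0: in=[-3,3] → [-3,3] (was [-3,2]); enqueue [3]
  #13 pop 7: in=[-3,2] → [-1,3] (no change)
  #14 pop 3: in=[-3,3] → [-3,3] (was [-3,2]); enqueue [7]
  #15 pop 7: in=[-3,3] → [-1,3] (no change)

Fixpoint:
  val[0] = [-3,3]
  val[1] = [-3,-2]
  val[2] = [-3,-2]
  val[3] = [-3,3]
  val[4] = [-3,-3]
  val[5] = [-3,-2]
  val[6] = [-3,-1]
  val[7] = [-1,3]

15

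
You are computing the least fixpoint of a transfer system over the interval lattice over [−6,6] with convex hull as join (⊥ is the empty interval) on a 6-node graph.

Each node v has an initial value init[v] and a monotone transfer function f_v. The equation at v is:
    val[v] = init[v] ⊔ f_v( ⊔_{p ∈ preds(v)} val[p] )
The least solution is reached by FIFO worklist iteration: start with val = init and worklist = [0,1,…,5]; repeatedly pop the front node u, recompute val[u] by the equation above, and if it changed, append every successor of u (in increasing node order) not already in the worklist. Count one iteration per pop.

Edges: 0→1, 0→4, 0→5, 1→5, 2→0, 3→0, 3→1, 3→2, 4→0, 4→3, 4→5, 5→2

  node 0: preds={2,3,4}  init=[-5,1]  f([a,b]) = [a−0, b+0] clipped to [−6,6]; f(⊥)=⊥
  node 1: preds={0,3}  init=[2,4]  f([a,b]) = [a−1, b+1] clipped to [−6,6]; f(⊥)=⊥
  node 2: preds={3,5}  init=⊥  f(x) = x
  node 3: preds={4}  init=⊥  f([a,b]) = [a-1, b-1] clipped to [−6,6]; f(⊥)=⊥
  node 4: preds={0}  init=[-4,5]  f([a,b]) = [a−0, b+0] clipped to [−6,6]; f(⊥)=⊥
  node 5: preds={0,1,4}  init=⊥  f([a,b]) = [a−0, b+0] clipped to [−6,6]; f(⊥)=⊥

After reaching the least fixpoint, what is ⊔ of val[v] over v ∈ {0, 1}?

[-6,6]

Worklist (20 pops):
  #1 pop 0: in=[-4,5] → [-5,5] (was [-5,1]); enqueue []
  #2 pop 1: in=[-5,5] → [-6,6] (was [2,4]); enqueue []
  #3 pop 2: in=⊥ → ⊥ (no change)
  #4 pop 3: in=[-4,5] → [-5,4] (was ⊥); enqueue [0,1,2]
  #5 pop 4: in=[-5,5] → [-5,5] (was [-4,5]); enqueue [3]
  #6 pop 5: in=[-6,6] → [-6,6] (was ⊥); enqueue []
  #7 pop 0: in=[-5,5] → [-5,5] (no change)
  #8 pop 1: in=[-5,5] → [-6,6] (no change)
  #9 pop 2: in=[-6,6] → [-6,6] (was ⊥); enqueue [0]
  #10 pop 3: in=[-5,5] → [-6,4] (was [-5,4]); enqueue [1,2]
  #11 pop 0: in=[-6,6] → [-6,6] (was [-5,5]); enqueue [4,5]
  #12 pop 1: in=[-6,6] → [-6,6] (no change)
  #13 pop 2: in=[-6,6] → [-6,6] (no change)
  #14 pop 4: in=[-6,6] → [-6,6] (was [-5,5]); enqueue [0,3]
  #15 pop 5: in=[-6,6] → [-6,6] (no change)
  #16 pop 0: in=[-6,6] → [-6,6] (no change)
  #17 pop 3: in=[-6,6] → [-6,5] (was [-6,4]); enqueue [0,1,2]
  #18 pop 0: in=[-6,6] → [-6,6] (no change)
  #19 pop 1: in=[-6,6] → [-6,6] (no change)
  #20 pop 2: in=[-6,6] → [-6,6] (no change)

Fixpoint:
  val[0] = [-6,6]
  val[1] = [-6,6]
  val[2] = [-6,6]
  val[3] = [-6,5]
  val[4] = [-6,6]
  val[5] = [-6,6]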